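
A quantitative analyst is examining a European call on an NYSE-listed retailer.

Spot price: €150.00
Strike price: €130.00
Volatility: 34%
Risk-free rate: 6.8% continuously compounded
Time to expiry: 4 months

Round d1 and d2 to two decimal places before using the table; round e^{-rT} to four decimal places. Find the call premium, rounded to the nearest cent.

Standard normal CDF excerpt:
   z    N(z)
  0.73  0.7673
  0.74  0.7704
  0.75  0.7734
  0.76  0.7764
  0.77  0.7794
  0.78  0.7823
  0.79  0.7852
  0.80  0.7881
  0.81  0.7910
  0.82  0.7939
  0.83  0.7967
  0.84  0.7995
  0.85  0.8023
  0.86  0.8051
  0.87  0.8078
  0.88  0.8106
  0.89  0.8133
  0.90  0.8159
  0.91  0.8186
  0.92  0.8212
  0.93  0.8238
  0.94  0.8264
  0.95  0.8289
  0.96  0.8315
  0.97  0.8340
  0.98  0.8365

T = 0.3333;  σ√T = 0.1963
d₁ = [ln(150/130) + (0.068 + ½·0.34²)·0.3333] / (σ√T) = (0.1431 + 0.0419) / 0.1963 = 0.9426 which rounds to 0.94
d₂ = 0.9426 − 0.1963 = 0.7463 which rounds to 0.75
e^(−rT) = e^(−0.068·0.3333) = 0.9776
N(d₁) = N(0.94) = 0.8264;  N(d₂) = N(0.75) = 0.7734
C = 150·0.8264 − 130·0.9776·0.7734 = 123.9600 − 98.2899 = 25.6701

€25.67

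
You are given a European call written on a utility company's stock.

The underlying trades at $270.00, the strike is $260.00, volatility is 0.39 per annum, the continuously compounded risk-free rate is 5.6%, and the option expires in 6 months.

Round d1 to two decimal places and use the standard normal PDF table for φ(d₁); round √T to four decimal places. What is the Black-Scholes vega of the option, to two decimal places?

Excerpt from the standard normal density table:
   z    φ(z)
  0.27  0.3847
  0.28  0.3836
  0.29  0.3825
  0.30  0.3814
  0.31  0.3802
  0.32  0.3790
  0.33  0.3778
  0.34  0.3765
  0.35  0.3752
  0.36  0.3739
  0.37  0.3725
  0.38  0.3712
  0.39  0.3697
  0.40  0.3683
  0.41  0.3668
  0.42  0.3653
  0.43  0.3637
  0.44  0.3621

70.87

σ√T = 0.39·√0.5 = 0.2758
d₁ = [ln(270/260) + (0.056 + 0.39²/2)·0.5] / 0.2758 = [0.0377 + 0.0660] / 0.2758 = 0.3763 ≈ 0.38
√T = √0.5 = 0.7071
φ(d₁) = φ(0.38) = 0.3712
vega = S·φ(d₁)·√T = 270·0.3712·0.7071 = 70.8684
(Vega is the same for a European call and put with the same parameters.)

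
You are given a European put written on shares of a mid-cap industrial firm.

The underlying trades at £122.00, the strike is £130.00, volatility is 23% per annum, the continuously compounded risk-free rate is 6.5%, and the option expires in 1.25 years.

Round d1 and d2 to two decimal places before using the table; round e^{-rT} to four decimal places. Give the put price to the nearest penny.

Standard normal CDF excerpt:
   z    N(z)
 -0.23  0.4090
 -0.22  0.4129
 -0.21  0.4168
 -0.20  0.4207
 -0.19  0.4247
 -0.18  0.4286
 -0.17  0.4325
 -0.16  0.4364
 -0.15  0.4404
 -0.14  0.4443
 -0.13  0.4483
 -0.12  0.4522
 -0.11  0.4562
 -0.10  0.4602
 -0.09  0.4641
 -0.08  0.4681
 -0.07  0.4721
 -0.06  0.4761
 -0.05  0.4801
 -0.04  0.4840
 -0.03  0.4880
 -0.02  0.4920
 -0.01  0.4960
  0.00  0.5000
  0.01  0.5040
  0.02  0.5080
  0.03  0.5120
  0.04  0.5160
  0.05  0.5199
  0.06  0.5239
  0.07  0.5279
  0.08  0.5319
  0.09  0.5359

T = 1.25;  σ√T = 0.2571
d₁ = [ln(122/130) + (0.065 + 0.23²/2)·1.25] / 0.2571 = [-0.0635 + 0.1143] / 0.2571 = 0.1975 which rounds to 0.20
d₂ = d₁ − σ√T = 0.1975 − 0.2571 = -0.0596 which rounds to -0.06
exp(−rT) = exp(−0.065·1.25) = 0.9220
P = 130·0.9220·N(0.06) − 122·N(-0.20) = 130·0.9220·0.5239 − 122·0.4207 = 62.7947 − 51.3254 = 11.4693

£11.47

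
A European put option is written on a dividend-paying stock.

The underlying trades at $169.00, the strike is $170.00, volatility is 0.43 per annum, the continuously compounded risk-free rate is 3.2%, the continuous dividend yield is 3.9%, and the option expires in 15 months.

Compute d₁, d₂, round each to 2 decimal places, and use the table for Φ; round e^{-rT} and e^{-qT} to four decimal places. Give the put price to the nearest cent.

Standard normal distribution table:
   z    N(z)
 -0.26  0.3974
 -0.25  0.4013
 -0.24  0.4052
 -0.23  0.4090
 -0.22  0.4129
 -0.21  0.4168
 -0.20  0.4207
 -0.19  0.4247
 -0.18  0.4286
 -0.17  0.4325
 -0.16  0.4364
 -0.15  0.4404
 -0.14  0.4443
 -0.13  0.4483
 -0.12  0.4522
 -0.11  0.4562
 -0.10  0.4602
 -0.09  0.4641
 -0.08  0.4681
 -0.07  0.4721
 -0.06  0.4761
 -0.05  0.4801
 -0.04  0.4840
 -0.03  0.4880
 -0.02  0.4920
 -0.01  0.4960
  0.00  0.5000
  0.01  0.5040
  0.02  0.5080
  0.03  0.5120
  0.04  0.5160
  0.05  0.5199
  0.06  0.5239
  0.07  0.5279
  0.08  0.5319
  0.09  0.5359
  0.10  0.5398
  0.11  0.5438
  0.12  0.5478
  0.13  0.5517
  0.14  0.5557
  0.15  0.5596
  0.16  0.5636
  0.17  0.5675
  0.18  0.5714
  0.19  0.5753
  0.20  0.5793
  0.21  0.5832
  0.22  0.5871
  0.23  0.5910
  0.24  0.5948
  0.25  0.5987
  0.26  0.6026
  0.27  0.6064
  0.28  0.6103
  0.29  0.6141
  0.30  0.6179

$31.96

σ√T = 0.43 × 1.1180 = 0.4808
d₁ = [ln(169/170) + (0.032 − 0.039 + 0.43²/2)·1.25] / 0.4808 = [-0.0059 + 0.1068] / 0.4808 = 0.2099 ⇒ 0.21
d₂ = d₁ − σ√T = 0.2099 − 0.4808 = -0.2708 ⇒ -0.27
e^(−qT) = e^(−0.039·1.25) = 0.9524;  e^(−rT) = e^(−0.032·1.25) = 0.9608
N(−d₂) = N(0.27) = 0.6064;  N(−d₁) = N(-0.21) = 0.4168
P = 170·0.9608·0.6064 − 169·0.9524·0.4168 = 99.0470 − 67.0863 = 31.9607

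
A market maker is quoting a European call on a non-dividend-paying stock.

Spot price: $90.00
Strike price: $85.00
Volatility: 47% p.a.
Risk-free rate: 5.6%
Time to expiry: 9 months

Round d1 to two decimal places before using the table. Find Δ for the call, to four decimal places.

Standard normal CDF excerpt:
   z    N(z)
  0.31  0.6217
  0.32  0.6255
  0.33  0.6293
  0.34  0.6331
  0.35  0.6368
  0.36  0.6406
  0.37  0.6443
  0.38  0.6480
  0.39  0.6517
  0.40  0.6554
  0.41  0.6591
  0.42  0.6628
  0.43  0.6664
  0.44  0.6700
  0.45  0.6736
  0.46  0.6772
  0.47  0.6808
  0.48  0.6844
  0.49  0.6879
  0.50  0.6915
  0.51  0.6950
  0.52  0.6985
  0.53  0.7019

σ√T = 0.47 × 0.8660 = 0.4070
d₁ = [ln(90/85) + (0.056 + ½·0.47²)·0.75] / (σ√T) = (0.0572 + 0.1248) / 0.4070 = 0.4471 ⇒ 0.45
N(d₁) = N(0.45) = 0.6736
Δ_call = N(d₁) = 0.6736

0.6736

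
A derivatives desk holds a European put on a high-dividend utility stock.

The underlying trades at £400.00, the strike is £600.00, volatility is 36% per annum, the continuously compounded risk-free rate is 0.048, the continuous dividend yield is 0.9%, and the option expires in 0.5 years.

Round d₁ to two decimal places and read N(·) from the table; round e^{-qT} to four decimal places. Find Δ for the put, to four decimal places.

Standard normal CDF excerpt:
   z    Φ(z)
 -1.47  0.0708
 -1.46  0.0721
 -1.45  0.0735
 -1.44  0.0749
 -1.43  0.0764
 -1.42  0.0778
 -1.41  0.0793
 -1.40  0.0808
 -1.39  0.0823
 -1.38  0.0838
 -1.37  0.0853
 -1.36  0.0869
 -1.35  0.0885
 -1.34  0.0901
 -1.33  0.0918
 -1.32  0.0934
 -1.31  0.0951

-0.9136

σ√T = 0.36·√0.5 = 0.2546
d₁ = [ln(400/600) + (0.048 − 0.009 + 0.36²/2)·0.5] / 0.2546 = [-0.4055 + 0.0519] / 0.2546 = -1.3889 ⇒ -1.39
N(d₁) = N(-1.39) = 0.0823
Δ_put = e^(−qT)·(N(d₁) − 1) = 0.9955·(0.0823 − 1) = -0.9136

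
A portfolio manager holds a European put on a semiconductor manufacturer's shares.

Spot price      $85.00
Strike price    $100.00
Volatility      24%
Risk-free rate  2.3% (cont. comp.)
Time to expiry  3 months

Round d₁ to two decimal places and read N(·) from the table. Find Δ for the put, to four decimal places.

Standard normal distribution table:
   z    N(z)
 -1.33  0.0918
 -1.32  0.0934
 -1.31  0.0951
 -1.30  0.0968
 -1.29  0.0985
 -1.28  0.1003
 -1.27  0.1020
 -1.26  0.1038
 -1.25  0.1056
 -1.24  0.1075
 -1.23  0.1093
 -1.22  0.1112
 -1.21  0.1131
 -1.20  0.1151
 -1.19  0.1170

-0.8944

T = 0.25;  σ√T = 0.1200
d₁ = [ln(85/100) + (0.023 + 0.24²/2)·0.25] / 0.1200 = [-0.1625 + 0.0129] / 0.1200 = -1.2464 ⇒ -1.25
N(d₁) = N(-1.25) = 0.1056
Δ_put = N(d₁) − 1 = 0.1056 − 1 = -0.8944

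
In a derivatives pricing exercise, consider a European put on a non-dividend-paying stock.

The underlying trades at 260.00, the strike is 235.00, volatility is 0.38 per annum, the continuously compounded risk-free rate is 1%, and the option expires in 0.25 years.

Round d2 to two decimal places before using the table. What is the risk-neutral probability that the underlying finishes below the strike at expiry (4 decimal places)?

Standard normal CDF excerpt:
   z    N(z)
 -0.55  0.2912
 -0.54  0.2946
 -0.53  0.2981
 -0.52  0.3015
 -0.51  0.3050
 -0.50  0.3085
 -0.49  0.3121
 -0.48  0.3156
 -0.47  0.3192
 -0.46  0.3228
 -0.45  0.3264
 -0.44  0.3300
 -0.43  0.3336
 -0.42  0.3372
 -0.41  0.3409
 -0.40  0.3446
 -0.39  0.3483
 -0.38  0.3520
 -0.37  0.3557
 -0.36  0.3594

0.3264

T = 0.25;  σ√T = 0.1900
d₁ = [ln(260/235) + (0.01 + 0.38²/2)·0.25] / 0.1900 = [0.1011 + 0.0205] / 0.1900 = 0.6402 → 0.64
d₂ = d₁ − σ√T = 0.6402 − 0.1900 = 0.4502 → 0.45
Pr(exercise) under Q = N(−d₂) = N(-0.45) = 0.3264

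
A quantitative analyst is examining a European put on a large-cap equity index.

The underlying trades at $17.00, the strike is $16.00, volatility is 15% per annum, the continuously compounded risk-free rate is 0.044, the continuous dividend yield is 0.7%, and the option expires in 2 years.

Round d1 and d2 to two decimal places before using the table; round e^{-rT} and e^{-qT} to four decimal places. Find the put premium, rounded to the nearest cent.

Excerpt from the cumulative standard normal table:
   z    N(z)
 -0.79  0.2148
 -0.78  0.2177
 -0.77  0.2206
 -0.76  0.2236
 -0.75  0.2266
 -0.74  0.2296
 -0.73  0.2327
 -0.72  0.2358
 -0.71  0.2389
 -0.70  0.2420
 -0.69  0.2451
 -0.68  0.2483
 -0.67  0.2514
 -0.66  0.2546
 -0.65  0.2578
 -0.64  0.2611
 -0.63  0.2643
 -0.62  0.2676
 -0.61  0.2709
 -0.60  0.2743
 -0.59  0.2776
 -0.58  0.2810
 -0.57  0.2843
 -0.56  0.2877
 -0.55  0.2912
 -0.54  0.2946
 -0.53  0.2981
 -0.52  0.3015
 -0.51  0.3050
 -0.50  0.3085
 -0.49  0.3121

$0.52

T = 2;  σ√T = 0.2121
d₁ = [ln(17/16) + (0.044 − 0.007 + 0.15²/2)·2] / 0.2121 = [0.0606 + 0.0965] / 0.2121 = 0.7407 → 0.74
d₂ = d₁ − σ√T = 0.7407 − 0.2121 = 0.5286 → 0.53
exp(−qT) = exp(−0.007·2) = 0.9861;  exp(−rT) = exp(−0.044·2) = 0.9158
N(−d₂) = N(-0.53) = 0.2981;  N(−d₁) = N(-0.74) = 0.2296
P = 16·0.9158·0.2981 − 17·0.9861·0.2296 = 4.3680 − 3.8489 = 0.5191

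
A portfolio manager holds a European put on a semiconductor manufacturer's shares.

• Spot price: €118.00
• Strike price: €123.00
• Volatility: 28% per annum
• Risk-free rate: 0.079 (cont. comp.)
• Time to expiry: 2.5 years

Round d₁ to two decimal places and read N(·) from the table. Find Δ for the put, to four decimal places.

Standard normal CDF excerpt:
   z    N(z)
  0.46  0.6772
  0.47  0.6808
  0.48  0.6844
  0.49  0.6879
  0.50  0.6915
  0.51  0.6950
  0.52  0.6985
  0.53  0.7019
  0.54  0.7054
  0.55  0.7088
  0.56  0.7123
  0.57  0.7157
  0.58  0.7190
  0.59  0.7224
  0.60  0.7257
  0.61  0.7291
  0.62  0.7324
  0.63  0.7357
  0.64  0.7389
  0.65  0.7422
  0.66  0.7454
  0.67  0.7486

-0.2843

σ√T = 0.28 × 1.5811 = 0.4427
d₁ = [ln(118/123) + (0.079 + 0.28²/2)·2.5] / 0.4427 = [-0.0415 + 0.2955] / 0.4427 = 0.5737 which rounds to 0.57
N(d₁) = N(0.57) = 0.7157
Δ_put = N(d₁) − 1 = 0.7157 − 1 = -0.2843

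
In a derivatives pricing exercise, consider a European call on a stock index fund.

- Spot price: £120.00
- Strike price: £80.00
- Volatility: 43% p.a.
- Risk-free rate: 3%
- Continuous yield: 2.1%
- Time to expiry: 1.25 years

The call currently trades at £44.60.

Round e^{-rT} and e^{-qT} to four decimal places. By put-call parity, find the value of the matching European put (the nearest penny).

exp(−qT) = exp(−0.021·1.25) = 0.9741;  exp(−rT) = exp(−0.03·1.25) = 0.9632
Put-call parity: C − P = S·e^(−qT) − K·e^(−rT) = 120·0.9741 − 80·0.9632 = 116.8920 − 77.0560 = 39.8360
P = C − (C − P) = 44.60 − (39.8360) = 4.7640

£4.76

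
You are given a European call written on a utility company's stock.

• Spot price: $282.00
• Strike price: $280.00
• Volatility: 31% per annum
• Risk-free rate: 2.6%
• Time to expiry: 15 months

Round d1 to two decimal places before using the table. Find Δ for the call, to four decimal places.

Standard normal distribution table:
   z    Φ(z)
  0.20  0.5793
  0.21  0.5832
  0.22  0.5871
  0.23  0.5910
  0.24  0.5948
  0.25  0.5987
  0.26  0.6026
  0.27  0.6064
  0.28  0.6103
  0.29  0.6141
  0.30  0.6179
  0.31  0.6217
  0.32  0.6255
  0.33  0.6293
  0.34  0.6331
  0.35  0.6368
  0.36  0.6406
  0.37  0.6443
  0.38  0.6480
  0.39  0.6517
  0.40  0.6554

σ√T = 0.31 × 1.1180 = 0.3466
d₁ = [ln(282/280) + (0.026 + ½·0.31²)·1.25] / (σ√T) = (0.0071 + 0.0926) / 0.3466 = 0.2876 ⇒ 0.29
N(d₁) = N(0.29) = 0.6141
Δ_call = N(d₁) = 0.6141

0.6141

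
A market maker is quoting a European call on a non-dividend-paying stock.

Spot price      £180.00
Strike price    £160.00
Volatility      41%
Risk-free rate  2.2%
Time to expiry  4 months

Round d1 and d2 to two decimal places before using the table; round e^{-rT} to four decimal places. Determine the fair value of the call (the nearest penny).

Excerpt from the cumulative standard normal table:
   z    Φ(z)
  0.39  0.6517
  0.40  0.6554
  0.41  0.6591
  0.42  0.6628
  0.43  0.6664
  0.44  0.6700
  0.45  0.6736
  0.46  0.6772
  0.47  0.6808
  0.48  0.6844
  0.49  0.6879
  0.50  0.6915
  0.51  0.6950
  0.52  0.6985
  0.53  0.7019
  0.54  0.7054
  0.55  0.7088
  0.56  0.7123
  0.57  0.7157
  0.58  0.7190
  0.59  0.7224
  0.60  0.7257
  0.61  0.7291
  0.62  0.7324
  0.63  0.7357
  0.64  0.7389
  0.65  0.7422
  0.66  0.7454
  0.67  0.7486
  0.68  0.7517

σ√T = 0.41 × 0.5774 = 0.2367
d₁ = [ln(180/160) + (0.022 + 0.41²/2)·0.3333] / 0.2367 = [0.1178 + 0.0353] / 0.2367 = 0.6469 → 0.65
d₂ = d₁ − σ√T = 0.6469 − 0.2367 = 0.4102 → 0.41
exp(−rT) = exp(−0.022·0.3333) = 0.9927
N(d₁) = N(0.65) = 0.7422;  N(d₂) = N(0.41) = 0.6591
C = 180·0.7422 − 160·0.9927·0.6591 = 133.5960 − 104.6862 = 28.9098

£28.91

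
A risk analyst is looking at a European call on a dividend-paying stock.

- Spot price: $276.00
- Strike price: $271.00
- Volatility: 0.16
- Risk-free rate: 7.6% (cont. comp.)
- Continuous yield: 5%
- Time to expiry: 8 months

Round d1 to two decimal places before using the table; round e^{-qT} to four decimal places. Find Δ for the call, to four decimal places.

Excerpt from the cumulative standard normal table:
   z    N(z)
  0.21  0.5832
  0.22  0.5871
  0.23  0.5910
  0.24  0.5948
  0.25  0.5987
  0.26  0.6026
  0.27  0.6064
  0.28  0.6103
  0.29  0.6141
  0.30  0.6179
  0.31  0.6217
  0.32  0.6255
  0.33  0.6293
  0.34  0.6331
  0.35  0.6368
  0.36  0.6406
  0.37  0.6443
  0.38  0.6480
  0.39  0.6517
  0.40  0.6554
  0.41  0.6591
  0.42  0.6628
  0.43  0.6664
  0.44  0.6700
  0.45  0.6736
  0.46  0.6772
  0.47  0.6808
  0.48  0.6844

σ√T = 0.16·√0.6667 = 0.1306
ln(S/K) + (r − q + σ²/2)T = ln(276/271) + (0.076 − 0.05 + 0.16²/2)·0.6667 = 0.0183 + 0.0259 = 0.0441
d₁ = 0.0441 / 0.1306 = 0.3379 which rounds to 0.34
N(d₁) = N(0.34) = 0.6331
Δ_call = exp(−qT)·N(d₁) = 0.9672·0.6331 = 0.6123

0.6123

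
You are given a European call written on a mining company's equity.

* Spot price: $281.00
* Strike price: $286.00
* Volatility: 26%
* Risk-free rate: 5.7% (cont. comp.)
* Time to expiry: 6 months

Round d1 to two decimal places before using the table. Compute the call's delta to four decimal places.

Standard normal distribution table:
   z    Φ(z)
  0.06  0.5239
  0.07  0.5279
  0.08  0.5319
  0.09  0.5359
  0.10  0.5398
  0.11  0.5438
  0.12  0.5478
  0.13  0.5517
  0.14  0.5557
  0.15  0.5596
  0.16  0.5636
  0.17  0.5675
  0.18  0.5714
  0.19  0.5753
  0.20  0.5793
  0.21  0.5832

0.5596

σ√T = 0.26 × 0.7071 = 0.1838
d₁ = [ln(281/286) + (0.057 + 0.26²/2)·0.5] / 0.1838 = [-0.0176 + 0.0454] / 0.1838 = 0.1510 ⇒ 0.15
N(d₁) = N(0.15) = 0.5596
Δ_call = N(d₁) = 0.5596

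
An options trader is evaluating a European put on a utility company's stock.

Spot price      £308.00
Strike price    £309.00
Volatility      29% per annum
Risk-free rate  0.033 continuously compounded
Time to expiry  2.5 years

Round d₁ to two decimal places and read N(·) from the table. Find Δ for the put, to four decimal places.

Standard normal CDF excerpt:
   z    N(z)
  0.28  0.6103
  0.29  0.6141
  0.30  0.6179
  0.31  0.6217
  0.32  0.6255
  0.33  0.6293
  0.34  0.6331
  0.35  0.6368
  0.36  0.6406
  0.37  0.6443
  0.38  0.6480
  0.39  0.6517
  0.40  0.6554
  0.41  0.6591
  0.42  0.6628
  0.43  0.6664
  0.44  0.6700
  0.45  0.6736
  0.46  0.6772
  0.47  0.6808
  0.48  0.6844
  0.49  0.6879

-0.3446

σ√T = 0.29 × 1.5811 = 0.4585
d₁ = [ln(308/309) + (0.033 + ½·0.29²)·2.5] / (σ√T) = (-0.0032 + 0.1876) / 0.4585 = 0.4021 ≈ 0.40
N(d₁) = N(0.40) = 0.6554
Δ_put = N(d₁) − 1 = 0.6554 − 1 = -0.3446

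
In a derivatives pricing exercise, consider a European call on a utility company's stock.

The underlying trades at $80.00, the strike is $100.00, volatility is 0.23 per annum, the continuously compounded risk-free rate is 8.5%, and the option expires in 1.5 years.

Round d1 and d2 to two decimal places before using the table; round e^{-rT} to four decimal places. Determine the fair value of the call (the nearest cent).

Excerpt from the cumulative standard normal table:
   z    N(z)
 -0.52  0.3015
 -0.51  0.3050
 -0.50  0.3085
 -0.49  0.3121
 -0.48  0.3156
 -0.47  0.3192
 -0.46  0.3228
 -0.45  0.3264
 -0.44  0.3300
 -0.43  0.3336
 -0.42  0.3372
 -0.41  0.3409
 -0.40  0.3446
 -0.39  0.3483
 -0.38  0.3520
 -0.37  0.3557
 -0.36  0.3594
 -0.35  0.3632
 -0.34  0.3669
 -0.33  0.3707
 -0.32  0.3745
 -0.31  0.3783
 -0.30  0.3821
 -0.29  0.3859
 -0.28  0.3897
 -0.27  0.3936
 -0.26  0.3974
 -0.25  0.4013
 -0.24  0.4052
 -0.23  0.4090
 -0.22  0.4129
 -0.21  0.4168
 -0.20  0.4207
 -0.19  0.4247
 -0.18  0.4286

σ√T = 0.23·√1.5 = 0.2817
d₁ = [ln(80/100) + (0.085 + ½·0.23²)·1.5] / (σ√T) = (-0.2231 + 0.1672) / 0.2817 = -0.1987 which rounds to -0.20
d₂ = -0.1987 − 0.2817 = -0.4804 which rounds to -0.48
e^(−rT) = e^(−0.085·1.5) = 0.8803
N(d₁) = N(-0.20) = 0.4207;  N(d₂) = N(-0.48) = 0.3156
C = 80·0.4207 − 100·0.8803·0.3156 = 33.6560 − 27.7823 = 5.8737

$5.87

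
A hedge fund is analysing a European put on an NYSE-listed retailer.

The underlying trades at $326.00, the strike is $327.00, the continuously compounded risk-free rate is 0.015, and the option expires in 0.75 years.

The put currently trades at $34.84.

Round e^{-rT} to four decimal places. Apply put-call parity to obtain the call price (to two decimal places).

e^(−rT) = e^(−0.015·0.75) = 0.9888
Put-call parity: C − P = S − K·e^(−rT) = 326 − 327·0.9888 = 326 − 323.3376 = 2.6624
C = P + (C − P) = 34.84 + (2.6624) = 37.5024

$37.50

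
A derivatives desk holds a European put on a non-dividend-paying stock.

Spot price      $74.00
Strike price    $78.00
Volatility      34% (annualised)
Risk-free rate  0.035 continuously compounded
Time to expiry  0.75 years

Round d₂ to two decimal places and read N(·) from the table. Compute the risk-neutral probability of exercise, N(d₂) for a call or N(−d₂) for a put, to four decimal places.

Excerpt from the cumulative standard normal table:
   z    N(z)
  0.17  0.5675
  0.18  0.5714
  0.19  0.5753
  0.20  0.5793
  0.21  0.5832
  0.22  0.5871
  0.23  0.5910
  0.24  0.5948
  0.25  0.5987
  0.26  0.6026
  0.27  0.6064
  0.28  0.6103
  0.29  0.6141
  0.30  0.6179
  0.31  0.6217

T = 0.75;  σ√T = 0.2944
d₁ = [ln(74/78) + (0.035 + 0.34²/2)·0.75] / 0.2944 = [-0.0526 + 0.0696] / 0.2944 = 0.0576 → 0.06
d₂ = d₁ − σ√T = 0.0576 − 0.2944 = -0.2369 → -0.24
Risk-neutral Pr[S_T < K] = N(−d₂) = N(0.24) = 0.5948

0.5948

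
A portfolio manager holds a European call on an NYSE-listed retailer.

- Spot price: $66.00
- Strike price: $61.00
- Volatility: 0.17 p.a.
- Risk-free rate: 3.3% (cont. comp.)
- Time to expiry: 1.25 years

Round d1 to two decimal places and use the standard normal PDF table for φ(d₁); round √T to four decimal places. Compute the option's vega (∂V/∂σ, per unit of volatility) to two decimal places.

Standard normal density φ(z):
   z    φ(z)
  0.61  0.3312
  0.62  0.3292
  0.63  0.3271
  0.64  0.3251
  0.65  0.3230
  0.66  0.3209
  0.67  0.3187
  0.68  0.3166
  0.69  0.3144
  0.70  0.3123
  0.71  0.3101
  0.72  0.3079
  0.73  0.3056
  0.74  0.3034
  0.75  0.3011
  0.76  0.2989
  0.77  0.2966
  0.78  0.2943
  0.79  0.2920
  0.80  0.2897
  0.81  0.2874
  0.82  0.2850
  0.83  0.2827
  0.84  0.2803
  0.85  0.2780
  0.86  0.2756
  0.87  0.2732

σ√T = 0.17 × 1.1180 = 0.1901
ln(S/K) + (r + σ²/2)T = ln(66/61) + (0.033 + 0.17²/2)·1.25 = 0.0788 + 0.0593 = 0.1381
d₁ = 0.1381 / 0.1901 = 0.7266 which rounds to 0.73
√T = √1.25 = 1.1180
φ(d₁) = φ(0.73) = 0.3056
vega = S·φ(d₁)·√T = 66·0.3056·1.1180 = 22.5496

22.55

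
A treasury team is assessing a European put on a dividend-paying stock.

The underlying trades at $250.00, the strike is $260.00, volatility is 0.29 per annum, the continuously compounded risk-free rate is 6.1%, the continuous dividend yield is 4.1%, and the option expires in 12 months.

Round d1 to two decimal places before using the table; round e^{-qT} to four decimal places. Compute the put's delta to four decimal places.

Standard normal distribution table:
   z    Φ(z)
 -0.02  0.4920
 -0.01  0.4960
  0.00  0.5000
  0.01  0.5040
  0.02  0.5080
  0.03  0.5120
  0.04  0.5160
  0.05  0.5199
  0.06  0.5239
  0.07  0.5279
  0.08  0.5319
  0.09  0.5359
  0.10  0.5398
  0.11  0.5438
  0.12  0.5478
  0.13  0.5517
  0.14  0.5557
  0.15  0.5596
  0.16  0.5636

T = 1;  σ√T = 0.2900
ln(S/K) + (r − q + σ²/2)T = ln(250/260) + (0.061 − 0.041 + 0.29²/2)·1 = -0.0392 + 0.0620 = 0.0228
d₁ = 0.0228 / 0.2900 = 0.0787 → 0.08
N(d₁) = N(0.08) = 0.5319
Δ_put = e^(−qT)·(N(d₁) − 1) = 0.9598·(0.5319 − 1) = -0.4493

-0.4493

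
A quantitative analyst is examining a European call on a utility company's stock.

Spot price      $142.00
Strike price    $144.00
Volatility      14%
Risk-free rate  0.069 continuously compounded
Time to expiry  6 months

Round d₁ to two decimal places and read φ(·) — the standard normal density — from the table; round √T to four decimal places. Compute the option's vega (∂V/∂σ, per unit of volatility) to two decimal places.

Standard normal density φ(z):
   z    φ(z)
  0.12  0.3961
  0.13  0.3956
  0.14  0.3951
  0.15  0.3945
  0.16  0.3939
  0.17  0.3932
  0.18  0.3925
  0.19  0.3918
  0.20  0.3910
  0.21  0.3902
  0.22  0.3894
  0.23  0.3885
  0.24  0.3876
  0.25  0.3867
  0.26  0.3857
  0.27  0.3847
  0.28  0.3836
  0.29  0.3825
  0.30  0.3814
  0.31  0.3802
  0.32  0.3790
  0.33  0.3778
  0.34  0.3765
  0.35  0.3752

38.73

σ√T = 0.14 × 0.7071 = 0.0990
d₁ = [ln(142/144) + (0.069 + 0.14²/2)·0.5] / 0.0990 = [-0.0140 + 0.0394] / 0.0990 = 0.2567 ≈ 0.26
√T = √0.5 = 0.7071
φ(d₁) = φ(0.26) = 0.3857
vega = S·φ(d₁)·√T = 142·0.3857·0.7071 = 38.7274
(Vega is the same for a European call and put with the same parameters.)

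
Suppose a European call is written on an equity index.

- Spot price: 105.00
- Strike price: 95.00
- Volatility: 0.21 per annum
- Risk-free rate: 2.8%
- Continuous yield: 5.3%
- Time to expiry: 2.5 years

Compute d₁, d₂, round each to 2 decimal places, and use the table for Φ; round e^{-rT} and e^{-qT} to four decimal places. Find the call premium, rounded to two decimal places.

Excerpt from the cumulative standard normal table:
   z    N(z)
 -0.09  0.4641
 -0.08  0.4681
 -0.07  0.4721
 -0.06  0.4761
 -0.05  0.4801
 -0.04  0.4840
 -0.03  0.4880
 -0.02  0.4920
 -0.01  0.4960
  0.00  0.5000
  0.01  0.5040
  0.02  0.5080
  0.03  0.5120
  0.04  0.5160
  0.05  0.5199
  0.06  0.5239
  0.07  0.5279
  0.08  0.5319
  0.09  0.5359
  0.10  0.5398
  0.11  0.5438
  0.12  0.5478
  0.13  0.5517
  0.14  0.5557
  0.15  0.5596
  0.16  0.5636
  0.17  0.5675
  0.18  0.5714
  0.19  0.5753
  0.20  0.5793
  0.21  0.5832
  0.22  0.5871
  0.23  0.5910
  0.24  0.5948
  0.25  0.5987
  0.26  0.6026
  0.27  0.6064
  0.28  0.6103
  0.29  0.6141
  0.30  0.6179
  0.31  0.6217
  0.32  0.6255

13.60

σ√T = 0.21·√2.5 = 0.3320
ln(S/K) + (r − q + σ²/2)T = ln(105/95) + (0.028 − 0.053 + 0.21²/2)·2.5 = 0.1001 − 0.0074 = 0.0927
d₁ = 0.0927 / 0.3320 = 0.2792 ⇒ 0.28
d₂ = d₁ − σ√T = 0.2792 − 0.3320 = -0.0528 ⇒ -0.05
e^(−qT) = e^(−0.053·2.5) = 0.8759;  e^(−rT) = e^(−0.028·2.5) = 0.9324
C = 105·0.8759·N(0.28) − 95·0.9324·N(-0.05) = 105·0.8759·0.6103 − 95·0.9324·0.4801 = 56.1290 − 42.5263 = 13.6027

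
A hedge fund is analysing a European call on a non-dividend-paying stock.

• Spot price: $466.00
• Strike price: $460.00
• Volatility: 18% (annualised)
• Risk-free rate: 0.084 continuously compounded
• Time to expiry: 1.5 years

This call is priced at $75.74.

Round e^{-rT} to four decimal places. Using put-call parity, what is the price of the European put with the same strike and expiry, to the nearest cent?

$15.28

exp(−rT) = exp(−0.084·1.5) = 0.8816
Put-call parity: C − P = S − K·e^(−rT) = 466 − 460·0.8816 = 466 − 405.5360 = 60.4640
P = C − (C − P) = 75.74 − (60.4640) = 15.2760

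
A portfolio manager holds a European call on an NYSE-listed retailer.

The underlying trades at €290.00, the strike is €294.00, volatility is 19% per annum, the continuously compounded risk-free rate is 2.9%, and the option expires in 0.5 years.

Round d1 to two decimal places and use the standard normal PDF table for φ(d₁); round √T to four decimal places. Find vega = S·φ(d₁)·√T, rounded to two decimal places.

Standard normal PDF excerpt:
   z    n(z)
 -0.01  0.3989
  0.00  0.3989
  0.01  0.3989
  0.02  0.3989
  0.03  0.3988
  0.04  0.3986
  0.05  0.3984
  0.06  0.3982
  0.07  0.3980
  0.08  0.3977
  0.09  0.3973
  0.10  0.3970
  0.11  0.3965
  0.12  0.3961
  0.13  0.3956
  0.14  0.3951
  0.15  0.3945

σ√T = 0.19·√0.5 = 0.1344
d₁ = [ln(290/294) + (0.029 + 0.19²/2)·0.5] / 0.1344 = [-0.0137 + 0.0235] / 0.1344 = 0.0731 ≈ 0.07
√T = √0.5 = 0.7071
φ(d₁) = φ(0.07) = 0.3980
vega = S·φ(d₁)·√T = 290·0.3980·0.7071 = 81.6135

81.61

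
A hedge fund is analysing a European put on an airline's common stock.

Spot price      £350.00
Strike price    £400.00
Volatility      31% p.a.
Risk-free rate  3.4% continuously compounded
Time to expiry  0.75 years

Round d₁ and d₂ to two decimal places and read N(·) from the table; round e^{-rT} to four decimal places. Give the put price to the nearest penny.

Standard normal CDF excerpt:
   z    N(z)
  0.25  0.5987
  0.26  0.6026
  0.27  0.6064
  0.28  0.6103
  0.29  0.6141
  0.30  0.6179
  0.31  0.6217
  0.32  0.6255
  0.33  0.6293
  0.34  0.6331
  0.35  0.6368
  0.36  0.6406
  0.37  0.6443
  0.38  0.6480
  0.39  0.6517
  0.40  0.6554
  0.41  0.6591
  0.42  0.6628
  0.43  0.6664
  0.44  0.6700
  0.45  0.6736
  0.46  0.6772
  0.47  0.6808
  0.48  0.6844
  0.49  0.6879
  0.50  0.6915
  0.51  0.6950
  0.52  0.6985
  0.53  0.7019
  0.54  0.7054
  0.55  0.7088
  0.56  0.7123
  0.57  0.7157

£62.81

T = 0.75;  σ√T = 0.2685
d₁ = [ln(350/400) + (0.034 + 0.31²/2)·0.75] / 0.2685 = [-0.1335 + 0.0615] / 0.2685 = -0.2682 which rounds to -0.27
d₂ = d₁ − σ√T = -0.2682 − 0.2685 = -0.5366 which rounds to -0.54
e^(−rT) = e^(−0.034·0.75) = 0.9748
N(−d₂) = N(0.54) = 0.7054;  N(−d₁) = N(0.27) = 0.6064
P = 400·0.9748·0.7054 − 350·0.6064 = 275.0496 − 212.2400 = 62.8096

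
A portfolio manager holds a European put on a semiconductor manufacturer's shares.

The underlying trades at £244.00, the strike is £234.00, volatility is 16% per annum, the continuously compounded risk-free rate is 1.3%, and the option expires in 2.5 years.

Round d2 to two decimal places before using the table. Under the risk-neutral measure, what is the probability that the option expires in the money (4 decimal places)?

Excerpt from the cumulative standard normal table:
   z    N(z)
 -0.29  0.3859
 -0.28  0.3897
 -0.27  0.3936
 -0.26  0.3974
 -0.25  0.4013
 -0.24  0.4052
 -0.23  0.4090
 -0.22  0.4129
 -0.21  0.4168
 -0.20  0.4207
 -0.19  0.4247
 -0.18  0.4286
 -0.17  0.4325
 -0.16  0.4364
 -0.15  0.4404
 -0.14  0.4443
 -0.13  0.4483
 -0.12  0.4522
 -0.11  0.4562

0.4325

σ√T = 0.16·√2.5 = 0.2530
d₁ = [ln(244/234) + (0.013 + 0.16²/2)·2.5] / 0.2530 = [0.0418 + 0.0645] / 0.2530 = 0.4204 → 0.42
d₂ = d₁ − σ√T = 0.4204 − 0.2530 = 0.1674 → 0.17
Pr(exercise) under Q = N(−d₂) = N(-0.17) = 0.4325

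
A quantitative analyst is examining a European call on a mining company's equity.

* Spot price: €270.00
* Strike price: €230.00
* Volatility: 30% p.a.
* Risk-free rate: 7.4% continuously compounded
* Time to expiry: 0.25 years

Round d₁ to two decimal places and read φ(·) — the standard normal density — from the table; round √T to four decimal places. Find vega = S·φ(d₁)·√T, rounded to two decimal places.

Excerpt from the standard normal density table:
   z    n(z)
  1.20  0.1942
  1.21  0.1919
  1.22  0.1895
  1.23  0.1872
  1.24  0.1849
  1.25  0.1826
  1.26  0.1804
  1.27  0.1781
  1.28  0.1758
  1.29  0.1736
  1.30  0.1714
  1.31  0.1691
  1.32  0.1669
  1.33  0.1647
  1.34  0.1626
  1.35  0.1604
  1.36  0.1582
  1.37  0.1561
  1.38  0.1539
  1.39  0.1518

σ√T = 0.3 × 0.5000 = 0.1500
d₁ = [ln(270/230) + (0.074 + 0.3²/2)·0.25] / 0.1500 = [0.1603 + 0.0297] / 0.1500 = 1.2673 ⇒ 1.27
√T = √0.25 = 0.5000
φ(d₁) = φ(1.27) = 0.1781
vega = S·φ(d₁)·√T = 270·0.1781·0.5000 = 24.0435

24.04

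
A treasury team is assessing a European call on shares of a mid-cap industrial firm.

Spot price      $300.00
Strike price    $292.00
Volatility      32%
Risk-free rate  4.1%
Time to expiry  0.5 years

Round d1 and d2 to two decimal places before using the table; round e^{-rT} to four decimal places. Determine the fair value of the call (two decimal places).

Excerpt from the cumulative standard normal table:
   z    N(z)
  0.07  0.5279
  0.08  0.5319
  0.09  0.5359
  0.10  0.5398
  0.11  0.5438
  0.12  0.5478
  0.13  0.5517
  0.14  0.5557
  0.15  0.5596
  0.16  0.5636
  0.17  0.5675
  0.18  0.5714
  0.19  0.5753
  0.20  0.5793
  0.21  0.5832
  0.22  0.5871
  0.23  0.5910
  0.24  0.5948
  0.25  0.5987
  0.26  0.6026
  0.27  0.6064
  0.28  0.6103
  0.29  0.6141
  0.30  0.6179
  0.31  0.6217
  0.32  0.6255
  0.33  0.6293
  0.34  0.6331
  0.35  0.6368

$33.23

σ√T = 0.32·√0.5 = 0.2263
d₁ = [ln(300/292) + (0.041 + 0.32²/2)·0.5] / 0.2263 = [0.0270 + 0.0461] / 0.2263 = 0.3232 → 0.32
d₂ = d₁ − σ√T = 0.3232 − 0.2263 = 0.0969 → 0.10
e^(−rT) = e^(−0.041·0.5) = 0.9797
N(d₁) = N(0.32) = 0.6255;  N(d₂) = N(0.10) = 0.5398
C = 300·0.6255 − 292·0.9797·0.5398 = 187.6500 − 154.4219 = 33.2281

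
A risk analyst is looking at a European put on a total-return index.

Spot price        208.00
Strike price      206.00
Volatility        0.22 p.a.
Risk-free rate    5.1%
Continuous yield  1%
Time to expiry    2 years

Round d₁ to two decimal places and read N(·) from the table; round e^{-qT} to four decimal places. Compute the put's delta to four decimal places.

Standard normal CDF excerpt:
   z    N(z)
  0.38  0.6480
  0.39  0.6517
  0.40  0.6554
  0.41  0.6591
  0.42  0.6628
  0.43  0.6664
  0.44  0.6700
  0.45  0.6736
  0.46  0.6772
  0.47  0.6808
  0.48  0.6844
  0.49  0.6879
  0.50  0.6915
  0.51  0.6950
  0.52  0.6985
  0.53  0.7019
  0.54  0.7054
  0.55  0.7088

T = 2;  σ√T = 0.3111
ln(S/K) + (r − q + σ²/2)T = ln(208/206) + (0.051 − 0.01 + 0.22²/2)·2 = 0.0097 + 0.1304 = 0.1401
d₁ = 0.1401 / 0.3111 = 0.4502 ⇒ 0.45
N(d₁) = N(0.45) = 0.6736
Δ_put = e^(−qT)·(N(d₁) − 1) = 0.9802·(0.6736 − 1) = -0.3199

-0.3199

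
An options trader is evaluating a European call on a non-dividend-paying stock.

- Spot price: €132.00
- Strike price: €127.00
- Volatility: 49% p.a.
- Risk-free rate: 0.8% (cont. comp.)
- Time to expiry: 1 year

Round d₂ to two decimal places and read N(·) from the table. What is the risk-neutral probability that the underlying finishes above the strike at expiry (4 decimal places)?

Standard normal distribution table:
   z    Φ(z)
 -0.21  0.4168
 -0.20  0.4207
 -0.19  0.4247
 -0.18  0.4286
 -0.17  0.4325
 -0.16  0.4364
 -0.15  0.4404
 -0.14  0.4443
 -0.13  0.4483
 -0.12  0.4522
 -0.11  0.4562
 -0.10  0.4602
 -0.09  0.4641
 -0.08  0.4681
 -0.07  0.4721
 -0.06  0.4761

σ√T = 0.49 × 1.0000 = 0.4900
d₁ = [ln(132/127) + (0.008 + ½·0.49²)·1] / (σ√T) = (0.0386 + 0.1280) / 0.4900 = 0.3401 ⇒ 0.34
d₂ = 0.3401 − 0.4900 = -0.1499 ⇒ -0.15
Pr(exercise) under Q = N(d₂) = 0.4404

0.4404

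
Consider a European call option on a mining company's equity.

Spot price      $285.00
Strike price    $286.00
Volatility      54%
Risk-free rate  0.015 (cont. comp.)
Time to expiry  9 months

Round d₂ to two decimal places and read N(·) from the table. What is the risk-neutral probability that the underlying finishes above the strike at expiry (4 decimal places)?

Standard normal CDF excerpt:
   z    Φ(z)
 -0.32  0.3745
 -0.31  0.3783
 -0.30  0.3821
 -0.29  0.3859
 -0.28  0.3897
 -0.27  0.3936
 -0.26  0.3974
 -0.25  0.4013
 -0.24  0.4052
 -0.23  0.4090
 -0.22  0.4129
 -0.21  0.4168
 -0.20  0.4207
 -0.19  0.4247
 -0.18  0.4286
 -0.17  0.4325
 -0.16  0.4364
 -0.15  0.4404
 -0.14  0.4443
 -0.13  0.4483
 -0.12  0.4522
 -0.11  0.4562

σ√T = 0.54 × 0.8660 = 0.4677
d₁ = [ln(285/286) + (0.015 + 0.54²/2)·0.75] / 0.4677 = [-0.0035 + 0.1206] / 0.4677 = 0.2504 → 0.25
d₂ = d₁ − σ√T = 0.2504 − 0.4677 = -0.2173 → -0.22
Risk-neutral Pr[S_T > K] = N(d₂) = N(-0.22) = 0.4129

0.4129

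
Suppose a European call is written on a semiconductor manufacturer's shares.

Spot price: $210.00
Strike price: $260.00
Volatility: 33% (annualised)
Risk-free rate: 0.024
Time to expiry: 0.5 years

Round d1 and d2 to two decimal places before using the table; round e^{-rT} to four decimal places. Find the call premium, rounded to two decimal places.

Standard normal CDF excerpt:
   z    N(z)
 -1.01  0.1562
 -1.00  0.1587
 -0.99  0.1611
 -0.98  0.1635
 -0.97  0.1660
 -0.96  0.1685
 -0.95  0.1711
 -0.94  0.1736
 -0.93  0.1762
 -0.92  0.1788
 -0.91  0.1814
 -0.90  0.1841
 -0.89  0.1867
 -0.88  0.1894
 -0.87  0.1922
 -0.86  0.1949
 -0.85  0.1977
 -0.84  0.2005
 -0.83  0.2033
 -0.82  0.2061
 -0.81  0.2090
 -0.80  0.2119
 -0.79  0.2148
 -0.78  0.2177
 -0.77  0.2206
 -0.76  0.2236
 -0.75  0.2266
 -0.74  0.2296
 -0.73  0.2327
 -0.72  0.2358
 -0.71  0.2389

T = 0.5;  σ√T = 0.2333
d₁ = [ln(210/260) + (0.024 + 0.33²/2)·0.5] / 0.2333 = [-0.2136 + 0.0392] / 0.2333 = -0.7472 ⇒ -0.75
d₂ = d₁ − σ√T = -0.7472 − 0.2333 = -0.9805 ⇒ -0.98
exp(−rT) = exp(−0.024·0.5) = 0.9881
C = 210·N(-0.75) − 260·0.9881·N(-0.98) = 210·0.2266 − 260·0.9881·0.1635 = 47.5860 − 42.0041 = 5.5819

$5.58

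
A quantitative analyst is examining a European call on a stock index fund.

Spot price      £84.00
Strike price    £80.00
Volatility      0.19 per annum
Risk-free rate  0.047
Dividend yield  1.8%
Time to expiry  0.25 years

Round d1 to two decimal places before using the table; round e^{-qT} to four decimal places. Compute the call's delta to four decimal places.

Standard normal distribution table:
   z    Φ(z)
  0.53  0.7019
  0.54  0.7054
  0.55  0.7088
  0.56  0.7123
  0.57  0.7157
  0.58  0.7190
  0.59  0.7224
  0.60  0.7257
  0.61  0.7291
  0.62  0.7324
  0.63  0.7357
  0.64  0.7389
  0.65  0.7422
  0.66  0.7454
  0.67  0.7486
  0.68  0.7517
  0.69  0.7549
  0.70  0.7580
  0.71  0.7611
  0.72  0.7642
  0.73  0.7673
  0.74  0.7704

T = 0.25;  σ√T = 0.0950
ln(S/K) + (r − q + σ²/2)T = ln(84/80) + (0.047 − 0.018 + 0.19²/2)·0.25 = 0.0488 + 0.0118 = 0.0606
d₁ = 0.0606 / 0.0950 = 0.6374 which rounds to 0.64
N(d₁) = N(0.64) = 0.7389
Δ_call = exp(−qT)·N(d₁) = 0.9955·0.7389 = 0.7356

0.7356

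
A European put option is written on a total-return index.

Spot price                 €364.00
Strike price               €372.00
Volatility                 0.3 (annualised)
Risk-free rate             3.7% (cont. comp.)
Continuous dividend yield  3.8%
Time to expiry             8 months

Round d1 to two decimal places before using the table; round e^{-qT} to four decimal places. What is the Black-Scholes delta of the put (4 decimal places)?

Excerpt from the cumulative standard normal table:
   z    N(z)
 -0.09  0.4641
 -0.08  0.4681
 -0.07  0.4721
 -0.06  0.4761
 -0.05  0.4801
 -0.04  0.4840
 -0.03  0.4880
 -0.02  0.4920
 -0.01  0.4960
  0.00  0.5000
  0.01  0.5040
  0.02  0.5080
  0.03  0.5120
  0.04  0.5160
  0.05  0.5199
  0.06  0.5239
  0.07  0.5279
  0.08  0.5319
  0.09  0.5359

-0.4758

σ√T = 0.3·√0.6667 = 0.2449
d₁ = [ln(364/372) + (0.037 − 0.038 + 0.3²/2)·0.6667] / 0.2449 = [-0.0217 + 0.0293] / 0.2449 = 0.0310 ⇒ 0.03
N(d₁) = N(0.03) = 0.5120
Δ_put = exp(−qT)·(N(d₁) − 1) = 0.9750·(0.5120 − 1) = -0.4758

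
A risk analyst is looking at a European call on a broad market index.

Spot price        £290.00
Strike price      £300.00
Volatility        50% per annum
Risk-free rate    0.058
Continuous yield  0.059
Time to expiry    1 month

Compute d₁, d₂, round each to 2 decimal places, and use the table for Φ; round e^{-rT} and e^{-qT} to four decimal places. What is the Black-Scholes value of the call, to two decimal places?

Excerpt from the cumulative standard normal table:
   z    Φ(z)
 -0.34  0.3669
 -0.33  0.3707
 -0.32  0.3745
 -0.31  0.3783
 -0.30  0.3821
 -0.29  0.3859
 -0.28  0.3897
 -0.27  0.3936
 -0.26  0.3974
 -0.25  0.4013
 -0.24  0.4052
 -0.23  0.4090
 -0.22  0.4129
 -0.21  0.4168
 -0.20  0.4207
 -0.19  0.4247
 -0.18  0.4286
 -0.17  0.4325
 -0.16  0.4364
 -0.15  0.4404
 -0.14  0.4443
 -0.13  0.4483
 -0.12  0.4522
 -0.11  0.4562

£12.99

σ√T = 0.5·√0.08333 = 0.1443
d₁ = [ln(290/300) + (0.058 − 0.059 + ½·0.5²)·0.08333] / (σ√T) = (-0.0339 + 0.0103) / 0.1443 = -0.1633 ≈ -0.16
d₂ = -0.1633 − 0.1443 = -0.3076 ≈ -0.31
exp(−qT) = exp(−0.059·0.08333) = 0.9951;  exp(−rT) = exp(−0.058·0.08333) = 0.9952
N(d₁) = N(-0.16) = 0.4364;  N(d₂) = N(-0.31) = 0.3783
C = 290·0.9951·0.4364 − 300·0.9952·0.3783 = 125.9359 − 112.9452 = 12.9906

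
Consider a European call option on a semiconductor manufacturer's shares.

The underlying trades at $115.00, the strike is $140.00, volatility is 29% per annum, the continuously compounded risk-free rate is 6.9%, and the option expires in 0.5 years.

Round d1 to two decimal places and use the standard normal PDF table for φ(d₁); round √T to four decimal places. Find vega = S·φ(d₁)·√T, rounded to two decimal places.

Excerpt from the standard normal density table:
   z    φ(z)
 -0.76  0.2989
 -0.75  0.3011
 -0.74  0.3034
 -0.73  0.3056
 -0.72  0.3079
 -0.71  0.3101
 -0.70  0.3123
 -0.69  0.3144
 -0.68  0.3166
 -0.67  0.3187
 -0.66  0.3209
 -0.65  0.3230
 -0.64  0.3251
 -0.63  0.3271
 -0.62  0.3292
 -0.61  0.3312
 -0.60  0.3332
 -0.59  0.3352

25.57

σ√T = 0.29 × 0.7071 = 0.2051
d₁ = [ln(115/140) + (0.069 + 0.29²/2)·0.5] / 0.2051 = [-0.1967 + 0.0555] / 0.2051 = -0.6885 ≈ -0.69
√T = √0.5 = 0.7071
φ(d₁) = φ(-0.69) = 0.3144
vega = S·φ(d₁)·√T = 115·0.3144·0.7071 = 25.5659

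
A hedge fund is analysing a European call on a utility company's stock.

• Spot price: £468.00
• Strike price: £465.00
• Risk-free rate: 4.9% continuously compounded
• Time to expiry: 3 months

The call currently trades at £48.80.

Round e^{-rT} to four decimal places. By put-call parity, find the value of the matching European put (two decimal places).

£40.13

exp(−rT) = exp(−0.049·0.25) = 0.9878
Put-call parity: C − P = S − K·e^(−rT) = 468 − 465·0.9878 = 468 − 459.3270 = 8.6730
P = C − (C − P) = 48.80 − (8.6730) = 40.1270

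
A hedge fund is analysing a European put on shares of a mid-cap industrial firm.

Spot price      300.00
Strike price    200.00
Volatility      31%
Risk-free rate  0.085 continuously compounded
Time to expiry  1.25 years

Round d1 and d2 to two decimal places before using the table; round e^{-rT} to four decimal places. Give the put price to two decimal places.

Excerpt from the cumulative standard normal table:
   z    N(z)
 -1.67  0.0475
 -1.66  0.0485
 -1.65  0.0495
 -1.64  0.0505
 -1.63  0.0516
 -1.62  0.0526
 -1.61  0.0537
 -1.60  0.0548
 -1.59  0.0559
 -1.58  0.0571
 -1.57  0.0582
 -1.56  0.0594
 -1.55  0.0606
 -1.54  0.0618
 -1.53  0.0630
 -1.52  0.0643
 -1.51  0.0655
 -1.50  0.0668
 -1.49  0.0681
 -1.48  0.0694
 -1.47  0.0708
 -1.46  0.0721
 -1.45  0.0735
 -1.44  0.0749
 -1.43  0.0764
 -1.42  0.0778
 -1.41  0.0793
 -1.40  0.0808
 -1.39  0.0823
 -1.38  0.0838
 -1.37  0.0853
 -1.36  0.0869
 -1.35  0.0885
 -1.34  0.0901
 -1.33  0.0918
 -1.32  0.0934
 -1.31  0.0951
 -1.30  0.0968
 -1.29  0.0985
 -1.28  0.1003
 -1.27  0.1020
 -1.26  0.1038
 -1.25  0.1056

T = 1.25;  σ√T = 0.3466
ln(S/K) + (r + σ²/2)T = ln(300/200) + (0.085 + 0.31²/2)·1.25 = 0.4055 + 0.1663 = 0.5718
d₁ = 0.5718 / 0.3466 = 1.6497 ≈ 1.65
d₂ = d₁ − σ√T = 1.6497 − 0.3466 = 1.3031 ≈ 1.30
exp(−rT) = exp(−0.085·1.25) = 0.8992
N(−d₂) = N(-1.30) = 0.0968;  N(−d₁) = N(-1.65) = 0.0495
P = 200·0.8992·0.0968 − 300·0.0495 = 17.4085 − 14.8500 = 2.5585

2.56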